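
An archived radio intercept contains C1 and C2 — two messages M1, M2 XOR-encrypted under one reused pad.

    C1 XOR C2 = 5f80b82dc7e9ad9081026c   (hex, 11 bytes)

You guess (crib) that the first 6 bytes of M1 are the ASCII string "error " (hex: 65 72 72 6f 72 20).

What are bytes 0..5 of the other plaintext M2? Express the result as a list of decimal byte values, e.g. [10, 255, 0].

[58, 242, 202, 66, 181, 201]

Since C1 ⊕ C2 = M1 ⊕ M2, XORing with the guessed M1 bytes yields the corresponding M2 bytes: M2 = (C1 ⊕ C2) ⊕ M1.
5f XOR 65 = 3a
80 XOR 72 = f2
b8 XOR 72 = ca
2d XOR 6f = 42
c7 XOR 72 = b5
e9 XOR 20 = c9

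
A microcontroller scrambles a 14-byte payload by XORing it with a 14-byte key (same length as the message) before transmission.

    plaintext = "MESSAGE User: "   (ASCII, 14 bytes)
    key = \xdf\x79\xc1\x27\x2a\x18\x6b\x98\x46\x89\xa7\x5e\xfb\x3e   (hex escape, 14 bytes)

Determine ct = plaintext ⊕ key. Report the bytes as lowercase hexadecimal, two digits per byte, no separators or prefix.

923c92746b5f2eb813fac22cc11e

XOR is its own inverse, so applying the key byte-wise gives the result directly.
01001101 ^ 11011111 = 10010010
01000101 ^ 01111001 = 00111100
01010011 ^ 11000001 = 10010010
01010011 ^ 00100111 = 01110100
01000001 ^ 00101010 = 01101011
01000111 ^ 00011000 = 01011111
01000101 ^ 01101011 = 00101110
00100000 ^ 10011000 = 10111000
01010101 ^ 01000110 = 00010011
01110011 ^ 10001001 = 11111010
01100101 ^ 10100111 = 11000010
01110010 ^ 01011110 = 00101100
00111010 ^ 11111011 = 11000001
00100000 ^ 00111110 = 00011110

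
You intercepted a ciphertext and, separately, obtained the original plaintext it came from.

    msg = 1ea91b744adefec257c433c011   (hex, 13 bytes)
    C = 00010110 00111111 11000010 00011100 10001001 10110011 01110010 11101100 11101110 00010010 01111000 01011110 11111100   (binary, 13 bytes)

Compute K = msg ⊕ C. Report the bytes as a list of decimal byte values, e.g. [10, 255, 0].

[8, 150, 217, 104, 195, 109, 140, 46, 185, 214, 75, 158, 237]

Since C = msg ⊕ K, XORing both sides with msg gives K = msg ⊕ C.
1e ^ 16 = 08
a9 ^ 3f = 96
1b ^ c2 = d9
74 ^ 1c = 68
4a ^ 89 = c3
de ^ b3 = 6d
fe ^ 72 = 8c
c2 ^ ec = 2e
57 ^ ee = b9
c4 ^ 12 = d6
33 ^ 78 = 4b
c0 ^ 5e = 9e
11 ^ fc = ed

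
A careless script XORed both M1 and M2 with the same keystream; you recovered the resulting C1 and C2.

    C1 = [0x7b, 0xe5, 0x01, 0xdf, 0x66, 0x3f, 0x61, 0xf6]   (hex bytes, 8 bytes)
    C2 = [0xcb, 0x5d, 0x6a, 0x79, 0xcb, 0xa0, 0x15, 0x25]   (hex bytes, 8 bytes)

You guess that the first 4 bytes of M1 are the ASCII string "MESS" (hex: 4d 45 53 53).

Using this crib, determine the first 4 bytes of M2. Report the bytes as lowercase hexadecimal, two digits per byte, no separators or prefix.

fdfd38f5

First, C1 ⊕ C2 = (M1 ⊕ K) ⊕ (M2 ⊕ K) = M1 ⊕ M2, so the key drops out. Then M2 = (M1 ⊕ M2) ⊕ M1 over the first 4 bytes.
byte 0: (7b ^ cb) ^ 4d = b0 ^ 4d = fd
byte 1: (e5 ^ 5d) ^ 45 = b8 ^ 45 = fd
byte 2: (01 ^ 6a) ^ 53 = 6b ^ 53 = 38
byte 3: (df ^ 79) ^ 53 = a6 ^ 53 = f5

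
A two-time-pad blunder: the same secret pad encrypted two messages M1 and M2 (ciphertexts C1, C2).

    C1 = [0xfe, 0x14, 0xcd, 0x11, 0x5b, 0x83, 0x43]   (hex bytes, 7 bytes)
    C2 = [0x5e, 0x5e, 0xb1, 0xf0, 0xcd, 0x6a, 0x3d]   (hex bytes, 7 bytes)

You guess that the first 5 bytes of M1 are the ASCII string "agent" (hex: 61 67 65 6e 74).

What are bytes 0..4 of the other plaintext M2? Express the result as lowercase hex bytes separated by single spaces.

c1 2d 19 8f e2

First, C1 ⊕ C2 = (M1 ⊕ K) ⊕ (M2 ⊕ K) = M1 ⊕ M2, so the key drops out. Then M2 = (M1 ⊕ M2) ⊕ M1 over the first 5 bytes.
byte 0: (fe ^ 5e) ^ 61 = a0 ^ 61 = c1
byte 1: (14 ^ 5e) ^ 67 = 4a ^ 67 = 2d
byte 2: (cd ^ b1) ^ 65 = 7c ^ 65 = 19
byte 3: (11 ^ f0) ^ 6e = e1 ^ 6e = 8f
byte 4: (5b ^ cd) ^ 74 = 96 ^ 74 = e2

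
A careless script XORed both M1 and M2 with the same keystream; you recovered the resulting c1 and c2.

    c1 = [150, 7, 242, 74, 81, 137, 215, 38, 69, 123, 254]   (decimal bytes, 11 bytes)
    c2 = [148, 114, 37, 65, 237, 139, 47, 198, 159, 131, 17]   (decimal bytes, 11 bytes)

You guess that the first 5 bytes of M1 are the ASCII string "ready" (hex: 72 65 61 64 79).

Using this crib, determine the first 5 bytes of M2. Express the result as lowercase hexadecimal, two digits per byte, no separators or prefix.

First, c1 ⊕ c2 = (M1 ⊕ K) ⊕ (M2 ⊕ K) = M1 ⊕ M2, so the key drops out. Then M2 = (M1 ⊕ M2) ⊕ M1 over the first 5 bytes.
byte 0: (96 xor 94) xor 72 = 02 xor 72 = 70
byte 1: (07 xor 72) xor 65 = 75 xor 65 = 10
byte 2: (f2 xor 25) xor 61 = d7 xor 61 = b6
byte 3: (4a xor 41) xor 64 = 0b xor 64 = 6f
byte 4: (51 xor ed) xor 79 = bc xor 79 = c5

7010b66fc5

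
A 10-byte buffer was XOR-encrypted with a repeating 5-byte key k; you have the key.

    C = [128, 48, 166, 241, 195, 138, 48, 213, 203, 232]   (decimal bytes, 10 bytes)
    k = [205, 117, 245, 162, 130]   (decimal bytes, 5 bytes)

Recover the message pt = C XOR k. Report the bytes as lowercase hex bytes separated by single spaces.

4d 45 53 53 41 47 45 20 69 6a

The 5-byte key repeats, so the effective keystream is cd 75 f5 a2 82 cd 75 f5 a2 82.
byte 0: 128 ^ 205 =  77
byte 1:  48 ^ 117 =  69
byte 2: 166 ^ 245 =  83
byte 3: 241 ^ 162 =  83
byte 4: 195 ^ 130 =  65
byte 5: 138 ^ 205 =  71
byte 6:  48 ^ 117 =  69
byte 7: 213 ^ 245 =  32
byte 8: 203 ^ 162 = 105
byte 9: 232 ^ 130 = 106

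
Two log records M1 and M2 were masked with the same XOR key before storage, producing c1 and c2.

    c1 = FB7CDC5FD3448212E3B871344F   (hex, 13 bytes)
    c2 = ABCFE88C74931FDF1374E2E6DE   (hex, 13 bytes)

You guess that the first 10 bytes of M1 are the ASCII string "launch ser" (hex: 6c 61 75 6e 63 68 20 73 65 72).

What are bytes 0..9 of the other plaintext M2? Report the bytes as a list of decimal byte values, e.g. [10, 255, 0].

First, c1 ⊕ c2 = (M1 ⊕ K) ⊕ (M2 ⊕ K) = M1 ⊕ M2, so the key drops out. Then M2 = (M1 ⊕ M2) ⊕ M1 over the first 10 bytes.
byte 0: (fb ^ ab) ^ 6c = 50 ^ 6c = 3c
byte 1: (7c ^ cf) ^ 61 = b3 ^ 61 = d2
byte 2: (dc ^ e8) ^ 75 = 34 ^ 75 = 41
byte 3: (5f ^ 8c) ^ 6e = d3 ^ 6e = bd
byte 4: (d3 ^ 74) ^ 63 = a7 ^ 63 = c4
byte 5: (44 ^ 93) ^ 68 = d7 ^ 68 = bf
byte 6: (82 ^ 1f) ^ 20 = 9d ^ 20 = bd
byte 7: (12 ^ df) ^ 73 = cd ^ 73 = be
byte 8: (e3 ^ 13) ^ 65 = f0 ^ 65 = 95
byte 9: (b8 ^ 74) ^ 72 = cc ^ 72 = be

[60, 210, 65, 189, 196, 191, 189, 190, 149, 190]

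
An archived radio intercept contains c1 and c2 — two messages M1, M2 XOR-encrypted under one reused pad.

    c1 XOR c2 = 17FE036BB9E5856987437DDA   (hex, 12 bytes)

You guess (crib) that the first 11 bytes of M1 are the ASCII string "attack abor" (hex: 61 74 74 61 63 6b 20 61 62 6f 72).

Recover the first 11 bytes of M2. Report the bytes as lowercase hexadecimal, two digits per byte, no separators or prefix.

768a770ada8ea508e52c0f

Since c1 ⊕ c2 = M1 ⊕ M2, XORing with the guessed M1 bytes yields the corresponding M2 bytes: M2 = (c1 ⊕ c2) ⊕ M1.
 23 xor  97 = 118
254 xor 116 = 138
  3 xor 116 = 119
107 xor  97 =  10
185 xor  99 = 218
229 xor 107 = 142
133 xor  32 = 165
105 xor  97 =   8
135 xor  98 = 229
 67 xor 111 =  44
125 xor 114 =  15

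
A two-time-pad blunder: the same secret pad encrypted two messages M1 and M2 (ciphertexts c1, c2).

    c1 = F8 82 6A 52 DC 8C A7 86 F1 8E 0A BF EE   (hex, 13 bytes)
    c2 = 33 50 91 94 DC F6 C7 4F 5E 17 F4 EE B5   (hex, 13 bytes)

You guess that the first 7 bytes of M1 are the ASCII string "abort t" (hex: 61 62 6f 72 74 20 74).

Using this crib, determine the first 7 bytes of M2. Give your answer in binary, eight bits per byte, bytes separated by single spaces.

10101010 10110000 10010100 10110100 01110100 01011010 00010100

First, c1 ⊕ c2 = (M1 ⊕ K) ⊕ (M2 ⊕ K) = M1 ⊕ M2, so the key drops out. Then M2 = (M1 ⊕ M2) ⊕ M1 over the first 7 bytes.
byte 0: (f8 ^ 33) ^ 61 = cb ^ 61 = aa
byte 1: (82 ^ 50) ^ 62 = d2 ^ 62 = b0
byte 2: (6a ^ 91) ^ 6f = fb ^ 6f = 94
byte 3: (52 ^ 94) ^ 72 = c6 ^ 72 = b4
byte 4: (dc ^ dc) ^ 74 = 00 ^ 74 = 74
byte 5: (8c ^ f6) ^ 20 = 7a ^ 20 = 5a
byte 6: (a7 ^ c7) ^ 74 = 60 ^ 74 = 14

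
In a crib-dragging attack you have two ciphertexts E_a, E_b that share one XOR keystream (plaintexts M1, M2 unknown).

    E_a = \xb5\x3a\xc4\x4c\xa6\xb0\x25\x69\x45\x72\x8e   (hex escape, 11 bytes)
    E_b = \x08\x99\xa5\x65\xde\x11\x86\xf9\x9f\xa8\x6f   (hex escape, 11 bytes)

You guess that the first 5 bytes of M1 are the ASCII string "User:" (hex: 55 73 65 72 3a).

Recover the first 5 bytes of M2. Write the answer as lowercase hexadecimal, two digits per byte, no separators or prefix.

e8d0045b42

First, E_a ⊕ E_b = (M1 ⊕ K) ⊕ (M2 ⊕ K) = M1 ⊕ M2, so the key drops out. Then M2 = (M1 ⊕ M2) ⊕ M1 over the first 5 bytes.
byte 0: (b5 ^ 08) ^ 55 = bd ^ 55 = e8
byte 1: (3a ^ 99) ^ 73 = a3 ^ 73 = d0
byte 2: (c4 ^ a5) ^ 65 = 61 ^ 65 = 04
byte 3: (4c ^ 65) ^ 72 = 29 ^ 72 = 5b
byte 4: (a6 ^ de) ^ 3a = 78 ^ 3a = 42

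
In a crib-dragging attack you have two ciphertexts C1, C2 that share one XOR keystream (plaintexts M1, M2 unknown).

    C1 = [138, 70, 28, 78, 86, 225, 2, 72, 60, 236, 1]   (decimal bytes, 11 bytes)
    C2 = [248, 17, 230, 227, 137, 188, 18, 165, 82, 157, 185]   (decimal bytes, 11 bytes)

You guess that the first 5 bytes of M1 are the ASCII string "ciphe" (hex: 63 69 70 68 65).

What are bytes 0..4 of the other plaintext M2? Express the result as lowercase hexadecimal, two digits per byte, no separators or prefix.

113e8ac5ba

First, C1 ⊕ C2 = (M1 ⊕ K) ⊕ (M2 ⊕ K) = M1 ⊕ M2, so the key drops out. Then M2 = (M1 ⊕ M2) ⊕ M1 over the first 5 bytes.
byte 0: (8a ^ f8) ^ 63 = 72 ^ 63 = 11
byte 1: (46 ^ 11) ^ 69 = 57 ^ 69 = 3e
byte 2: (1c ^ e6) ^ 70 = fa ^ 70 = 8a
byte 3: (4e ^ e3) ^ 68 = ad ^ 68 = c5
byte 4: (56 ^ 89) ^ 65 = df ^ 65 = ba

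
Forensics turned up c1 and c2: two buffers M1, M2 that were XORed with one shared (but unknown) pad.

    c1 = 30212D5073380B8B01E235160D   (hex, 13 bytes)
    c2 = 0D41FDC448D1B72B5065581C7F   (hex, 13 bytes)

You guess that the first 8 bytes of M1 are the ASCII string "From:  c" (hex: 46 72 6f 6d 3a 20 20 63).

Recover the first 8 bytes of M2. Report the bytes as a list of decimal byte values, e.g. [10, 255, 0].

[123, 18, 191, 249, 1, 201, 156, 195]

First, c1 ⊕ c2 = (M1 ⊕ K) ⊕ (M2 ⊕ K) = M1 ⊕ M2, so the key drops out. Then M2 = (M1 ⊕ M2) ⊕ M1 over the first 8 bytes.
byte 0: (30 xor 0d) xor 46 = 3d xor 46 = 7b
byte 1: (21 xor 41) xor 72 = 60 xor 72 = 12
byte 2: (2d xor fd) xor 6f = d0 xor 6f = bf
byte 3: (50 xor c4) xor 6d = 94 xor 6d = f9
byte 4: (73 xor 48) xor 3a = 3b xor 3a = 01
byte 5: (38 xor d1) xor 20 = e9 xor 20 = c9
byte 6: (0b xor b7) xor 20 = bc xor 20 = 9c
byte 7: (8b xor 2b) xor 63 = a0 xor 63 = c3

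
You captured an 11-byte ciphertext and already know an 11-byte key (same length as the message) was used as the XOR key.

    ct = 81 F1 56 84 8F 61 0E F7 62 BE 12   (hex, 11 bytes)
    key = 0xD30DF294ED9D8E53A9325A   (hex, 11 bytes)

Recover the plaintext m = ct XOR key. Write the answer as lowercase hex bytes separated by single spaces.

52 fc a4 10 62 fc 80 a4 cb 8c 48

81 ^ d3 = 52
f1 ^ 0d = fc
56 ^ f2 = a4
84 ^ 94 = 10
8f ^ ed = 62
61 ^ 9d = fc
0e ^ 8e = 80
f7 ^ 53 = a4
62 ^ a9 = cb
be ^ 32 = 8c
12 ^ 5a = 48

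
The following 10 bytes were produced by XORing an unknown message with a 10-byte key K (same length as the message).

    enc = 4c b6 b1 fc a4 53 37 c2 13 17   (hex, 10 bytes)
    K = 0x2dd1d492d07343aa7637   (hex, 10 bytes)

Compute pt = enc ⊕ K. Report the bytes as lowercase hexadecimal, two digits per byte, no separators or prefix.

6167656e742074686520

XOR is its own inverse, so applying the key byte-wise gives the result directly.
byte 0: 4c xor 2d = 61
byte 1: b6 xor d1 = 67
byte 2: b1 xor d4 = 65
byte 3: fc xor 92 = 6e
byte 4: a4 xor d0 = 74
byte 5: 53 xor 73 = 20
byte 6: 37 xor 43 = 74
byte 7: c2 xor aa = 68
byte 8: 13 xor 76 = 65
byte 9: 17 xor 37 = 20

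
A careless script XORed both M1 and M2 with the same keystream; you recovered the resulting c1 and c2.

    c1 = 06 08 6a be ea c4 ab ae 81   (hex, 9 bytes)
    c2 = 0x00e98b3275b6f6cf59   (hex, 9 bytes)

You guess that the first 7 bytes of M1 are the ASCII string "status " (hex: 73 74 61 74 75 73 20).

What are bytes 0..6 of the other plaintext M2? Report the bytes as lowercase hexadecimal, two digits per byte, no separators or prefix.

First, c1 ⊕ c2 = (M1 ⊕ K) ⊕ (M2 ⊕ K) = M1 ⊕ M2, so the key drops out. Then M2 = (M1 ⊕ M2) ⊕ M1 over the first 7 bytes.
byte 0: (06 xor 00) xor 73 = 06 xor 73 = 75
byte 1: (08 xor e9) xor 74 = e1 xor 74 = 95
byte 2: (6a xor 8b) xor 61 = e1 xor 61 = 80
byte 3: (be xor 32) xor 74 = 8c xor 74 = f8
byte 4: (ea xor 75) xor 75 = 9f xor 75 = ea
byte 5: (c4 xor b6) xor 73 = 72 xor 73 = 01
byte 6: (ab xor f6) xor 20 = 5d xor 20 = 7d

759580f8ea017d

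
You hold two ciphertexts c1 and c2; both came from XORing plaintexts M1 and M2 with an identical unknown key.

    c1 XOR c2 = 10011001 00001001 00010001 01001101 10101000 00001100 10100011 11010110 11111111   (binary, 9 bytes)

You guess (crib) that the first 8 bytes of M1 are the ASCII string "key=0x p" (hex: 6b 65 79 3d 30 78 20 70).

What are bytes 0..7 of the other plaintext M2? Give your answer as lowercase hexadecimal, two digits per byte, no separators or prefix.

Since c1 ⊕ c2 = M1 ⊕ M2, XORing with the guessed M1 bytes yields the corresponding M2 bytes: M2 = (c1 ⊕ c2) ⊕ M1.
99 XOR 6b = f2
09 XOR 65 = 6c
11 XOR 79 = 68
4d XOR 3d = 70
a8 XOR 30 = 98
0c XOR 78 = 74
a3 XOR 20 = 83
d6 XOR 70 = a6

f26c6870987483a6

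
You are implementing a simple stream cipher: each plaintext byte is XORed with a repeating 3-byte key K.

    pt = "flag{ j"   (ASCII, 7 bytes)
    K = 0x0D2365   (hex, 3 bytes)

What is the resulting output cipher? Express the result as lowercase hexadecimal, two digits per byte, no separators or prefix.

6b4f046a584567

The 3-byte key repeats, so the effective keystream is 0d 23 65 0d 23 65 0d.
byte 0: 01100110 ^ 00001101 = 01101011
byte 1: 01101100 ^ 00100011 = 01001111
byte 2: 01100001 ^ 01100101 = 00000100
byte 3: 01100111 ^ 00001101 = 01101010
byte 4: 01111011 ^ 00100011 = 01011000
byte 5: 00100000 ^ 01100101 = 01000101
byte 6: 01101010 ^ 00001101 = 01100111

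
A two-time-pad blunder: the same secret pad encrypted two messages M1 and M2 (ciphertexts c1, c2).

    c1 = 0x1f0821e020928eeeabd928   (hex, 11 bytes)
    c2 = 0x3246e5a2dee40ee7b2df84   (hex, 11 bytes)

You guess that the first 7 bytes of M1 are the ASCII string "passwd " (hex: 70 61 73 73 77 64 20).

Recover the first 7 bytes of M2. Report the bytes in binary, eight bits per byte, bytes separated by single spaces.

First, c1 ⊕ c2 = (M1 ⊕ K) ⊕ (M2 ⊕ K) = M1 ⊕ M2, so the key drops out. Then M2 = (M1 ⊕ M2) ⊕ M1 over the first 7 bytes.
byte 0: (1f xor 32) xor 70 = 2d xor 70 = 5d
byte 1: (08 xor 46) xor 61 = 4e xor 61 = 2f
byte 2: (21 xor e5) xor 73 = c4 xor 73 = b7
byte 3: (e0 xor a2) xor 73 = 42 xor 73 = 31
byte 4: (20 xor de) xor 77 = fe xor 77 = 89
byte 5: (92 xor e4) xor 64 = 76 xor 64 = 12
byte 6: (8e xor 0e) xor 20 = 80 xor 20 = a0

01011101 00101111 10110111 00110001 10001001 00010010 10100000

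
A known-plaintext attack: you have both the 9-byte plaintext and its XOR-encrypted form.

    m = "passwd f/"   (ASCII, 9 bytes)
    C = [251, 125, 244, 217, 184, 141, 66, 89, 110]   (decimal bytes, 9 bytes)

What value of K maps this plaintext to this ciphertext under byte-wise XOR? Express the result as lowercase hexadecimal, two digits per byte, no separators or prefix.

8b1c87aacfe9623f41

Since C = m ⊕ K, XORing both sides with m gives K = m ⊕ C.
byte 0: 70 ^ fb = 8b
byte 1: 61 ^ 7d = 1c
byte 2: 73 ^ f4 = 87
byte 3: 73 ^ d9 = aa
byte 4: 77 ^ b8 = cf
byte 5: 64 ^ 8d = e9
byte 6: 20 ^ 42 = 62
byte 7: 66 ^ 59 = 3f
byte 8: 2f ^ 6e = 41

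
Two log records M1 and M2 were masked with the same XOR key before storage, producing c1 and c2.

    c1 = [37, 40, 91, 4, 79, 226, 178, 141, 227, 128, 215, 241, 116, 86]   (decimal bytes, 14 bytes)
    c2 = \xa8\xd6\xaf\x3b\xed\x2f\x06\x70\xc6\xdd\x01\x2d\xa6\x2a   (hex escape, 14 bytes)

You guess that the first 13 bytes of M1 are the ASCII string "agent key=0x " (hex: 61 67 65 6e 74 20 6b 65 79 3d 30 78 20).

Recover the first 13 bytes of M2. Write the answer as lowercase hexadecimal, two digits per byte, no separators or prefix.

First, c1 ⊕ c2 = (M1 ⊕ K) ⊕ (M2 ⊕ K) = M1 ⊕ M2, so the key drops out. Then M2 = (M1 ⊕ M2) ⊕ M1 over the first 13 bytes.
byte 0: (25 XOR a8) XOR 61 = 8d XOR 61 = ec
byte 1: (28 XOR d6) XOR 67 = fe XOR 67 = 99
byte 2: (5b XOR af) XOR 65 = f4 XOR 65 = 91
byte 3: (04 XOR 3b) XOR 6e = 3f XOR 6e = 51
byte 4: (4f XOR ed) XOR 74 = a2 XOR 74 = d6
byte 5: (e2 XOR 2f) XOR 20 = cd XOR 20 = ed
byte 6: (b2 XOR 06) XOR 6b = b4 XOR 6b = df
byte 7: (8d XOR 70) XOR 65 = fd XOR 65 = 98
byte 8: (e3 XOR c6) XOR 79 = 25 XOR 79 = 5c
byte 9: (80 XOR dd) XOR 3d = 5d XOR 3d = 60
byte 10: (d7 XOR 01) XOR 30 = d6 XOR 30 = e6
byte 11: (f1 XOR 2d) XOR 78 = dc XOR 78 = a4
byte 12: (74 XOR a6) XOR 20 = d2 XOR 20 = f2

ec999151d6eddf985c60e6a4f2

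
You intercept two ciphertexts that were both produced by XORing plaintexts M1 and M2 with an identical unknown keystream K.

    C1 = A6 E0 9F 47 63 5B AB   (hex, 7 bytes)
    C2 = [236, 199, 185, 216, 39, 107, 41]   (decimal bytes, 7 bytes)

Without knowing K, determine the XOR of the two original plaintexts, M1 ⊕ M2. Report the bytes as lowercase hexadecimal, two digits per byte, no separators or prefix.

C1 ⊕ C2 = (M1 ⊕ K) ⊕ (M2 ⊕ K) = M1 ⊕ M2 — the shared key cancels under XOR.
166 ^ 236 =  74
224 ^ 199 =  39
159 ^ 185 =  38
 71 ^ 216 = 159
 99 ^  39 =  68
 91 ^ 107 =  48
171 ^  41 = 130

4a27269f443082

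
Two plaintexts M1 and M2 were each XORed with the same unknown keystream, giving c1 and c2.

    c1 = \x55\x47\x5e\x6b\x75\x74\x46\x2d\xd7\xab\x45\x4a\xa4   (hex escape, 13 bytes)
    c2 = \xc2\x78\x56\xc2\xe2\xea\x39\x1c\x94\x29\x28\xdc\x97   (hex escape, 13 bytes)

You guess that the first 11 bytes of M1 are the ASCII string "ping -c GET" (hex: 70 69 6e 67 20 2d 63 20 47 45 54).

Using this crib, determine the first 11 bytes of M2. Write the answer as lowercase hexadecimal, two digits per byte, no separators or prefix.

e75666ceb7b31c1104c739

First, c1 ⊕ c2 = (M1 ⊕ K) ⊕ (M2 ⊕ K) = M1 ⊕ M2, so the key drops out. Then M2 = (M1 ⊕ M2) ⊕ M1 over the first 11 bytes.
byte 0: (55 ^ c2) ^ 70 = 97 ^ 70 = e7
byte 1: (47 ^ 78) ^ 69 = 3f ^ 69 = 56
byte 2: (5e ^ 56) ^ 6e = 08 ^ 6e = 66
byte 3: (6b ^ c2) ^ 67 = a9 ^ 67 = ce
byte 4: (75 ^ e2) ^ 20 = 97 ^ 20 = b7
byte 5: (74 ^ ea) ^ 2d = 9e ^ 2d = b3
byte 6: (46 ^ 39) ^ 63 = 7f ^ 63 = 1c
byte 7: (2d ^ 1c) ^ 20 = 31 ^ 20 = 11
byte 8: (d7 ^ 94) ^ 47 = 43 ^ 47 = 04
byte 9: (ab ^ 29) ^ 45 = 82 ^ 45 = c7
byte 10: (45 ^ 28) ^ 54 = 6d ^ 54 = 39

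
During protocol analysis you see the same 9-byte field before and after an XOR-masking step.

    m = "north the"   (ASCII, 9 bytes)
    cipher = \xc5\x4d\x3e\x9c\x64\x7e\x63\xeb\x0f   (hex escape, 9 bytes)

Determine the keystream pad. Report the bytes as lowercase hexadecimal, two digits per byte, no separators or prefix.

ab224ce80c5e17836a

Since cipher = m ⊕ pad, XORing both sides with m gives pad = m ⊕ cipher.
6e xor c5 = ab
6f xor 4d = 22
72 xor 3e = 4c
74 xor 9c = e8
68 xor 64 = 0c
20 xor 7e = 5e
74 xor 63 = 17
68 xor eb = 83
65 xor 0f = 6a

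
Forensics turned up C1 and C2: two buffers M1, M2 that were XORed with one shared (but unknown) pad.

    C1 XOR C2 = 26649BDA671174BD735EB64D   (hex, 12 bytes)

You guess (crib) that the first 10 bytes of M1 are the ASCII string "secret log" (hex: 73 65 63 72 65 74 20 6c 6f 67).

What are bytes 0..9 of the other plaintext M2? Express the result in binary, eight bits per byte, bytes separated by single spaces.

01010101 00000001 11111000 10101000 00000010 01100101 01010100 11010001 00011100 00111001

Since C1 ⊕ C2 = M1 ⊕ M2, XORing with the guessed M1 bytes yields the corresponding M2 bytes: M2 = (C1 ⊕ C2) ⊕ M1.
byte 0:  38 ⊕ 115 =  85
byte 1: 100 ⊕ 101 =   1
byte 2: 155 ⊕  99 = 248
byte 3: 218 ⊕ 114 = 168
byte 4: 103 ⊕ 101 =   2
byte 5:  17 ⊕ 116 = 101
byte 6: 116 ⊕  32 =  84
byte 7: 189 ⊕ 108 = 209
byte 8: 115 ⊕ 111 =  28
byte 9:  94 ⊕ 103 =  57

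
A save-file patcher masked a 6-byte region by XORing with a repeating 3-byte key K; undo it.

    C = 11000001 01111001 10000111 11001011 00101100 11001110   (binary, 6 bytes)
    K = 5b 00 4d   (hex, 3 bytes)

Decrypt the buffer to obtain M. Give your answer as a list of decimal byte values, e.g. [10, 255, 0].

[154, 121, 202, 144, 44, 131]

The 3-byte key repeats, so the effective keystream is 5b 00 4d 5b 00 4d.
byte 0: c1 XOR 5b = 9a
byte 1: 79 XOR 00 = 79
byte 2: 87 XOR 4d = ca
byte 3: cb XOR 5b = 90
byte 4: 2c XOR 00 = 2c
byte 5: ce XOR 4d = 83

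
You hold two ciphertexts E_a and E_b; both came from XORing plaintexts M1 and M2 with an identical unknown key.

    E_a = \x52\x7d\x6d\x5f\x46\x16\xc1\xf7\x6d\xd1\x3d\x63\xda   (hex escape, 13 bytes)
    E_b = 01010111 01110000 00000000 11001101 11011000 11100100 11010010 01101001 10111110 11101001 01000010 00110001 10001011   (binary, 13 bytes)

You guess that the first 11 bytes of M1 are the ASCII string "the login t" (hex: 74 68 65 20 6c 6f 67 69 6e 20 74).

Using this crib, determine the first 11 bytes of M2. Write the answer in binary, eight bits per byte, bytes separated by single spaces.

First, E_a ⊕ E_b = (M1 ⊕ K) ⊕ (M2 ⊕ K) = M1 ⊕ M2, so the key drops out. Then M2 = (M1 ⊕ M2) ⊕ M1 over the first 11 bytes.
byte 0: (52 XOR 57) XOR 74 = 05 XOR 74 = 71
byte 1: (7d XOR 70) XOR 68 = 0d XOR 68 = 65
byte 2: (6d XOR 00) XOR 65 = 6d XOR 65 = 08
byte 3: (5f XOR cd) XOR 20 = 92 XOR 20 = b2
byte 4: (46 XOR d8) XOR 6c = 9e XOR 6c = f2
byte 5: (16 XOR e4) XOR 6f = f2 XOR 6f = 9d
byte 6: (c1 XOR d2) XOR 67 = 13 XOR 67 = 74
byte 7: (f7 XOR 69) XOR 69 = 9e XOR 69 = f7
byte 8: (6d XOR be) XOR 6e = d3 XOR 6e = bd
byte 9: (d1 XOR e9) XOR 20 = 38 XOR 20 = 18
byte 10: (3d XOR 42) XOR 74 = 7f XOR 74 = 0b

01110001 01100101 00001000 10110010 11110010 10011101 01110100 11110111 10111101 00011000 00001011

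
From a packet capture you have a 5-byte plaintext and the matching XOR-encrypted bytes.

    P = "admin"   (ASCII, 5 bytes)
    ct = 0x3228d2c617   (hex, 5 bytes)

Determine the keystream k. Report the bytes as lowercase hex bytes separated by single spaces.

Since ct = P ⊕ k, XORing both sides with P gives k = P ⊕ ct.
byte 0: 61 ⊕ 32 = 53
byte 1: 64 ⊕ 28 = 4c
byte 2: 6d ⊕ d2 = bf
byte 3: 69 ⊕ c6 = af
byte 4: 6e ⊕ 17 = 79

53 4c bf af 79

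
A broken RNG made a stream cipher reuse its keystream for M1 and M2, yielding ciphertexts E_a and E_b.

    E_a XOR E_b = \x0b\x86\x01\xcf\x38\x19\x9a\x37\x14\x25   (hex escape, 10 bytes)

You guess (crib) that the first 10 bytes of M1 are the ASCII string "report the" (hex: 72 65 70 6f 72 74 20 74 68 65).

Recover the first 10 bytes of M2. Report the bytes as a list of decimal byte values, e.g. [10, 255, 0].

[121, 227, 113, 160, 74, 109, 186, 67, 124, 64]

Since E_a ⊕ E_b = M1 ⊕ M2, XORing with the guessed M1 bytes yields the corresponding M2 bytes: M2 = (E_a ⊕ E_b) ⊕ M1.
byte 0: 0b XOR 72 = 79
byte 1: 86 XOR 65 = e3
byte 2: 01 XOR 70 = 71
byte 3: cf XOR 6f = a0
byte 4: 38 XOR 72 = 4a
byte 5: 19 XOR 74 = 6d
byte 6: 9a XOR 20 = ba
byte 7: 37 XOR 74 = 43
byte 8: 14 XOR 68 = 7c
byte 9: 25 XOR 65 = 40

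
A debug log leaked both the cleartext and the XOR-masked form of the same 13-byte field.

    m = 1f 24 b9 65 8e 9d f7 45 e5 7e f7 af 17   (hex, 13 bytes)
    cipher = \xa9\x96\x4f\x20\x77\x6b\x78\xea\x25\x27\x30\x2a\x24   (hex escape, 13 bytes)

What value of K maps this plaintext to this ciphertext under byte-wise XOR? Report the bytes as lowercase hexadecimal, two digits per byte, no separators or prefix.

Since cipher = m ⊕ K, XORing both sides with m gives K = m ⊕ cipher.
byte 0: 1f xor a9 = b6
byte 1: 24 xor 96 = b2
byte 2: b9 xor 4f = f6
byte 3: 65 xor 20 = 45
byte 4: 8e xor 77 = f9
byte 5: 9d xor 6b = f6
byte 6: f7 xor 78 = 8f
byte 7: 45 xor ea = af
byte 8: e5 xor 25 = c0
byte 9: 7e xor 27 = 59
byte 10: f7 xor 30 = c7
byte 11: af xor 2a = 85
byte 12: 17 xor 24 = 33

b6b2f645f9f68fafc059c78533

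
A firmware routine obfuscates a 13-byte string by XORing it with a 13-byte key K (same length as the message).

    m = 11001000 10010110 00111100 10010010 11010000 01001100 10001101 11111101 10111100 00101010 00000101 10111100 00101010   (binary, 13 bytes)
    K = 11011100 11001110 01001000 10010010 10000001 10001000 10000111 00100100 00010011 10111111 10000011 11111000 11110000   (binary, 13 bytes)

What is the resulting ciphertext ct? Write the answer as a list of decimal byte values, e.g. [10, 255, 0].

[20, 88, 116, 0, 81, 196, 10, 217, 175, 149, 134, 68, 218]

byte 0: 11001000 ^ 11011100 = 00010100
byte 1: 10010110 ^ 11001110 = 01011000
byte 2: 00111100 ^ 01001000 = 01110100
byte 3: 10010010 ^ 10010010 = 00000000
byte 4: 11010000 ^ 10000001 = 01010001
byte 5: 01001100 ^ 10001000 = 11000100
byte 6: 10001101 ^ 10000111 = 00001010
byte 7: 11111101 ^ 00100100 = 11011001
byte 8: 10111100 ^ 00010011 = 10101111
byte 9: 00101010 ^ 10111111 = 10010101
byte 10: 00000101 ^ 10000011 = 10000110
byte 11: 10111100 ^ 11111000 = 01000100
byte 12: 00101010 ^ 11110000 = 11011010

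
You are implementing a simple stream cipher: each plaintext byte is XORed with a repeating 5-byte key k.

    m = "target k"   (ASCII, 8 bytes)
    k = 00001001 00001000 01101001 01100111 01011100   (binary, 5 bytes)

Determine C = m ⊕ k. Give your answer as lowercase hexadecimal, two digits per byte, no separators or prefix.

The 5-byte key repeats, so the effective keystream is 09 08 69 67 5c 09 08 69.
byte 0: 01110100 ^ 00001001 = 01111101
byte 1: 01100001 ^ 00001000 = 01101001
byte 2: 01110010 ^ 01101001 = 00011011
byte 3: 01100111 ^ 01100111 = 00000000
byte 4: 01100101 ^ 01011100 = 00111001
byte 5: 01110100 ^ 00001001 = 01111101
byte 6: 00100000 ^ 00001000 = 00101000
byte 7: 01101011 ^ 01101001 = 00000010

7d691b00397d2802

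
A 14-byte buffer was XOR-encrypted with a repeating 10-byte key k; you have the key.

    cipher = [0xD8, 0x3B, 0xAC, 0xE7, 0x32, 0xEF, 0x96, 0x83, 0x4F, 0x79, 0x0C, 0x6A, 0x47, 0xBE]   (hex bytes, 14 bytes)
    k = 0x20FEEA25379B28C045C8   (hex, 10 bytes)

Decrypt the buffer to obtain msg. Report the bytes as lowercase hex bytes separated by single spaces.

The 10-byte key repeats, so the effective keystream is 20 fe ea 25 37 9b 28 c0 45 c8 20 fe ea 25.
byte 0: d8 ⊕ 20 = f8
byte 1: 3b ⊕ fe = c5
byte 2: ac ⊕ ea = 46
byte 3: e7 ⊕ 25 = c2
byte 4: 32 ⊕ 37 = 05
byte 5: ef ⊕ 9b = 74
byte 6: 96 ⊕ 28 = be
byte 7: 83 ⊕ c0 = 43
byte 8: 4f ⊕ 45 = 0a
byte 9: 79 ⊕ c8 = b1
byte 10: 0c ⊕ 20 = 2c
byte 11: 6a ⊕ fe = 94
byte 12: 47 ⊕ ea = ad
byte 13: be ⊕ 25 = 9b

f8 c5 46 c2 05 74 be 43 0a b1 2c 94 ad 9b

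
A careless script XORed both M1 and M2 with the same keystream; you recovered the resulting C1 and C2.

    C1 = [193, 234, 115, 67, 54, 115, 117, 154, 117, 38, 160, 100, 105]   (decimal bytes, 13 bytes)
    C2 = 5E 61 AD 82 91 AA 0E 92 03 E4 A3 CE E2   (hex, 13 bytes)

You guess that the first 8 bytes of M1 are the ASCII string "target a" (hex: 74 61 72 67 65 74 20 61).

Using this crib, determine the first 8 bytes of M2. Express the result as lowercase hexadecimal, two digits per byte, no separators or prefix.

ebeaaca6c2ad5b69

First, C1 ⊕ C2 = (M1 ⊕ K) ⊕ (M2 ⊕ K) = M1 ⊕ M2, so the key drops out. Then M2 = (M1 ⊕ M2) ⊕ M1 over the first 8 bytes.
byte 0: (c1 XOR 5e) XOR 74 = 9f XOR 74 = eb
byte 1: (ea XOR 61) XOR 61 = 8b XOR 61 = ea
byte 2: (73 XOR ad) XOR 72 = de XOR 72 = ac
byte 3: (43 XOR 82) XOR 67 = c1 XOR 67 = a6
byte 4: (36 XOR 91) XOR 65 = a7 XOR 65 = c2
byte 5: (73 XOR aa) XOR 74 = d9 XOR 74 = ad
byte 6: (75 XOR 0e) XOR 20 = 7b XOR 20 = 5b
byte 7: (9a XOR 92) XOR 61 = 08 XOR 61 = 69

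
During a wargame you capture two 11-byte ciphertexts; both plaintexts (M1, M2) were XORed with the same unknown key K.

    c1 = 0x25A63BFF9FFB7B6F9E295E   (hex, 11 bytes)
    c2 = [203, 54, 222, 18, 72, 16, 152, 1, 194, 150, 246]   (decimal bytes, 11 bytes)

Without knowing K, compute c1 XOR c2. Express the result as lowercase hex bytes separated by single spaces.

c1 ⊕ c2 = (M1 ⊕ K) ⊕ (M2 ⊕ K) = M1 ⊕ M2 — the shared key cancels under XOR.
byte 0: 25 xor cb = ee
byte 1: a6 xor 36 = 90
byte 2: 3b xor de = e5
byte 3: ff xor 12 = ed
byte 4: 9f xor 48 = d7
byte 5: fb xor 10 = eb
byte 6: 7b xor 98 = e3
byte 7: 6f xor 01 = 6e
byte 8: 9e xor c2 = 5c
byte 9: 29 xor 96 = bf
byte 10: 5e xor f6 = a8

ee 90 e5 ed d7 eb e3 6e 5c bf a8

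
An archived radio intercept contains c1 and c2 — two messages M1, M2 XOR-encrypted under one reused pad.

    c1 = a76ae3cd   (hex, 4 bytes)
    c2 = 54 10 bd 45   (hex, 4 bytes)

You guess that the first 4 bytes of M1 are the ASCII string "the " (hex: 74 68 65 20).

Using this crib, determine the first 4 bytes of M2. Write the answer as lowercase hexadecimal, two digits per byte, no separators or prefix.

First, c1 ⊕ c2 = (M1 ⊕ K) ⊕ (M2 ⊕ K) = M1 ⊕ M2, so the key drops out. Then M2 = (M1 ⊕ M2) ⊕ M1 over the first 4 bytes.
byte 0: (a7 ^ 54) ^ 74 = f3 ^ 74 = 87
byte 1: (6a ^ 10) ^ 68 = 7a ^ 68 = 12
byte 2: (e3 ^ bd) ^ 65 = 5e ^ 65 = 3b
byte 3: (cd ^ 45) ^ 20 = 88 ^ 20 = a8

87123ba8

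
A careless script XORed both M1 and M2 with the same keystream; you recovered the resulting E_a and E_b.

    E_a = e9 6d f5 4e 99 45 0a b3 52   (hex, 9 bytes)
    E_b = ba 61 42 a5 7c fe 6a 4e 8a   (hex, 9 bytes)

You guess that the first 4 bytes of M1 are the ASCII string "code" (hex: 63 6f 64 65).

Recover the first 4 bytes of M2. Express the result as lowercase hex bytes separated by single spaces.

First, E_a ⊕ E_b = (M1 ⊕ K) ⊕ (M2 ⊕ K) = M1 ⊕ M2, so the key drops out. Then M2 = (M1 ⊕ M2) ⊕ M1 over the first 4 bytes.
byte 0: (e9 XOR ba) XOR 63 = 53 XOR 63 = 30
byte 1: (6d XOR 61) XOR 6f = 0c XOR 6f = 63
byte 2: (f5 XOR 42) XOR 64 = b7 XOR 64 = d3
byte 3: (4e XOR a5) XOR 65 = eb XOR 65 = 8e

30 63 d3 8e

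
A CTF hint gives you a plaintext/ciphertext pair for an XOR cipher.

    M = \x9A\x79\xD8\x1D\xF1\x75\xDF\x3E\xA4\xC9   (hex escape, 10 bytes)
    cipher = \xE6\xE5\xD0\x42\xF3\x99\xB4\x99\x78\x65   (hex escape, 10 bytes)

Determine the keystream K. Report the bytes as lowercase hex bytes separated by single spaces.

Since cipher = M ⊕ K, XORing both sides with M gives K = M ⊕ cipher.
9a ⊕ e6 = 7c
79 ⊕ e5 = 9c
d8 ⊕ d0 = 08
1d ⊕ 42 = 5f
f1 ⊕ f3 = 02
75 ⊕ 99 = ec
df ⊕ b4 = 6b
3e ⊕ 99 = a7
a4 ⊕ 78 = dc
c9 ⊕ 65 = ac

7c 9c 08 5f 02 ec 6b a7 dc ac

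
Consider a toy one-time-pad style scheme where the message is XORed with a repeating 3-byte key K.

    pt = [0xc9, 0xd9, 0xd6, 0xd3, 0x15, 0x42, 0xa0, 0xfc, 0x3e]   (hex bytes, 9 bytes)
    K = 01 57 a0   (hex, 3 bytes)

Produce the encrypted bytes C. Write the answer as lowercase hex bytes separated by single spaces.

The 3-byte key repeats, so the effective keystream is 01 57 a0 01 57 a0 01 57 a0.
byte 0: c9 xor 01 = c8
byte 1: d9 xor 57 = 8e
byte 2: d6 xor a0 = 76
byte 3: d3 xor 01 = d2
byte 4: 15 xor 57 = 42
byte 5: 42 xor a0 = e2
byte 6: a0 xor 01 = a1
byte 7: fc xor 57 = ab
byte 8: 3e xor a0 = 9e

c8 8e 76 d2 42 e2 a1 ab 9e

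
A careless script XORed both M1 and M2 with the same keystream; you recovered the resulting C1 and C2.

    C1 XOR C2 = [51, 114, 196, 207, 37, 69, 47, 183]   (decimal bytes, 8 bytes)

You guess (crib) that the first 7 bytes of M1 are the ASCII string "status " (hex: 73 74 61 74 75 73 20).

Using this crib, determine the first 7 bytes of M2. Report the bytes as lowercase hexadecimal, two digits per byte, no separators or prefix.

Since C1 ⊕ C2 = M1 ⊕ M2, XORing with the guessed M1 bytes yields the corresponding M2 bytes: M2 = (C1 ⊕ C2) ⊕ M1.
33 ⊕ 73 = 40
72 ⊕ 74 = 06
c4 ⊕ 61 = a5
cf ⊕ 74 = bb
25 ⊕ 75 = 50
45 ⊕ 73 = 36
2f ⊕ 20 = 0f

4006a5bb50360f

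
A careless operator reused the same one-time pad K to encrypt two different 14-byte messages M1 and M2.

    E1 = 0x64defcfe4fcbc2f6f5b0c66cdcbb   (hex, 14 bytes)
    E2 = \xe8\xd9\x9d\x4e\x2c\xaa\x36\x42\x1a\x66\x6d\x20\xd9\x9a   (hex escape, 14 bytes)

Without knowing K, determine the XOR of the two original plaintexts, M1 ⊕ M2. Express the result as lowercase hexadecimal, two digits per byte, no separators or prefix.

8c0761b06361f4b4efd6ab4c0521

E1 ⊕ E2 = (M1 ⊕ K) ⊕ (M2 ⊕ K) = M1 ⊕ M2 — the shared key cancels under XOR.
64 ^ e8 = 8c
de ^ d9 = 07
fc ^ 9d = 61
fe ^ 4e = b0
4f ^ 2c = 63
cb ^ aa = 61
c2 ^ 36 = f4
f6 ^ 42 = b4
f5 ^ 1a = ef
b0 ^ 66 = d6
c6 ^ 6d = ab
6c ^ 20 = 4c
dc ^ d9 = 05
bb ^ 9a = 21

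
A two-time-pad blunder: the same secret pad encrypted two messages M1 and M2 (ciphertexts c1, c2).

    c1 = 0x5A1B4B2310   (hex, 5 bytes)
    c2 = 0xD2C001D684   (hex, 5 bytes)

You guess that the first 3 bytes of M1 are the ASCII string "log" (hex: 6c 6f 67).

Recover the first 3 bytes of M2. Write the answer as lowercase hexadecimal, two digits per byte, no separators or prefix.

First, c1 ⊕ c2 = (M1 ⊕ K) ⊕ (M2 ⊕ K) = M1 ⊕ M2, so the key drops out. Then M2 = (M1 ⊕ M2) ⊕ M1 over the first 3 bytes.
byte 0: (5a ⊕ d2) ⊕ 6c = 88 ⊕ 6c = e4
byte 1: (1b ⊕ c0) ⊕ 6f = db ⊕ 6f = b4
byte 2: (4b ⊕ 01) ⊕ 67 = 4a ⊕ 67 = 2d

e4b42d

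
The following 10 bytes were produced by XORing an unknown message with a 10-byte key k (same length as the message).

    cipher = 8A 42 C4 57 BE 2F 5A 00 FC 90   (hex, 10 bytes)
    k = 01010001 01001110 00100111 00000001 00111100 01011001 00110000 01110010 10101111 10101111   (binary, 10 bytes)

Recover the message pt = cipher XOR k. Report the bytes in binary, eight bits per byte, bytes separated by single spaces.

11011011 00001100 11100011 01010110 10000010 01110110 01101010 01110010 01010011 00111111

138 ^  81 = 219
 66 ^  78 =  12
196 ^  39 = 227
 87 ^   1 =  86
190 ^  60 = 130
 47 ^  89 = 118
 90 ^  48 = 106
  0 ^ 114 = 114
252 ^ 175 =  83
144 ^ 175 =  63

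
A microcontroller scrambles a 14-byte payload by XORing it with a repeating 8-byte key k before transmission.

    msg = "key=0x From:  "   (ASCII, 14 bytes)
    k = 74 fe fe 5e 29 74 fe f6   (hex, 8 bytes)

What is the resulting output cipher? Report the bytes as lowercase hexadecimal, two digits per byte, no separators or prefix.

1f9b8763190cdeb0069193640954

The 8-byte key repeats, so the effective keystream is 74 fe fe 5e 29 74 fe f6 74 fe fe 5e 29 74.
byte 0: 01101011 xor 01110100 = 00011111
byte 1: 01100101 xor 11111110 = 10011011
byte 2: 01111001 xor 11111110 = 10000111
byte 3: 00111101 xor 01011110 = 01100011
byte 4: 00110000 xor 00101001 = 00011001
byte 5: 01111000 xor 01110100 = 00001100
byte 6: 00100000 xor 11111110 = 11011110
byte 7: 01000110 xor 11110110 = 10110000
byte 8: 01110010 xor 01110100 = 00000110
byte 9: 01101111 xor 11111110 = 10010001
byte 10: 01101101 xor 11111110 = 10010011
byte 11: 00111010 xor 01011110 = 01100100
byte 12: 00100000 xor 00101001 = 00001001
byte 13: 00100000 xor 01110100 = 01010100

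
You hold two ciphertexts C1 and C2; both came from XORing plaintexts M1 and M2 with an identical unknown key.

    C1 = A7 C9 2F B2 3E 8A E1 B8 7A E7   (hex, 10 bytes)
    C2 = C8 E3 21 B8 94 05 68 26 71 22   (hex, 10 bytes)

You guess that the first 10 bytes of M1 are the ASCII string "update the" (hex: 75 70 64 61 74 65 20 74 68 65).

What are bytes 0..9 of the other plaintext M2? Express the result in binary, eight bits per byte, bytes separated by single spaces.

First, C1 ⊕ C2 = (M1 ⊕ K) ⊕ (M2 ⊕ K) = M1 ⊕ M2, so the key drops out. Then M2 = (M1 ⊕ M2) ⊕ M1 over the first 10 bytes.
byte 0: (a7 xor c8) xor 75 = 6f xor 75 = 1a
byte 1: (c9 xor e3) xor 70 = 2a xor 70 = 5a
byte 2: (2f xor 21) xor 64 = 0e xor 64 = 6a
byte 3: (b2 xor b8) xor 61 = 0a xor 61 = 6b
byte 4: (3e xor 94) xor 74 = aa xor 74 = de
byte 5: (8a xor 05) xor 65 = 8f xor 65 = ea
byte 6: (e1 xor 68) xor 20 = 89 xor 20 = a9
byte 7: (b8 xor 26) xor 74 = 9e xor 74 = ea
byte 8: (7a xor 71) xor 68 = 0b xor 68 = 63
byte 9: (e7 xor 22) xor 65 = c5 xor 65 = a0

00011010 01011010 01101010 01101011 11011110 11101010 10101001 11101010 01100011 10100000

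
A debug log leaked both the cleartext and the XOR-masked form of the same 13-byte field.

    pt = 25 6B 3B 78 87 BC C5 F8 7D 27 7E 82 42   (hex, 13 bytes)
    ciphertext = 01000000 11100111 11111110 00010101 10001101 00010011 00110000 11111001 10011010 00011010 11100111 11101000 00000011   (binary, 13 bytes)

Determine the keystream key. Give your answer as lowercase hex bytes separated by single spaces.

Since ciphertext = pt ⊕ key, XORing both sides with pt gives key = pt ⊕ ciphertext.
byte 0:  37 XOR  64 = 101
byte 1: 107 XOR 231 = 140
byte 2:  59 XOR 254 = 197
byte 3: 120 XOR  21 = 109
byte 4: 135 XOR 141 =  10
byte 5: 188 XOR  19 = 175
byte 6: 197 XOR  48 = 245
byte 7: 248 XOR 249 =   1
byte 8: 125 XOR 154 = 231
byte 9:  39 XOR  26 =  61
byte 10: 126 XOR 231 = 153
byte 11: 130 XOR 232 = 106
byte 12:  66 XOR   3 =  65

65 8c c5 6d 0a af f5 01 e7 3d 99 6a 41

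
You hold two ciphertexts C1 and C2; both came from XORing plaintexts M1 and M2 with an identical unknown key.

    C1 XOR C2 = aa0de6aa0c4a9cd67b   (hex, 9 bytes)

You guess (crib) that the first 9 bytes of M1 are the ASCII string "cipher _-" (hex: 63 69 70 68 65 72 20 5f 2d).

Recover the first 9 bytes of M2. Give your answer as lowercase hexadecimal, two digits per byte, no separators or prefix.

Since C1 ⊕ C2 = M1 ⊕ M2, XORing with the guessed M1 bytes yields the corresponding M2 bytes: M2 = (C1 ⊕ C2) ⊕ M1.
byte 0: aa ^ 63 = c9
byte 1: 0d ^ 69 = 64
byte 2: e6 ^ 70 = 96
byte 3: aa ^ 68 = c2
byte 4: 0c ^ 65 = 69
byte 5: 4a ^ 72 = 38
byte 6: 9c ^ 20 = bc
byte 7: d6 ^ 5f = 89
byte 8: 7b ^ 2d = 56

c96496c26938bc8956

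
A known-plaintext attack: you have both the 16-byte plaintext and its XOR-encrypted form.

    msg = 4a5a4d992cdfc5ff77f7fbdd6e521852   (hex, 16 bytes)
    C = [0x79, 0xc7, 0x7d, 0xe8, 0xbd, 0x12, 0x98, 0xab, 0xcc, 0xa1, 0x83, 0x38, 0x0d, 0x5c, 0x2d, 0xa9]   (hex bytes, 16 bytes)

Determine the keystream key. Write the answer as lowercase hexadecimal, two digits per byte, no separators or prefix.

339d307191cd5d54bb5678e5630e35fb

Since C = msg ⊕ key, XORing both sides with msg gives key = msg ⊕ C.
4a ^ 79 = 33
5a ^ c7 = 9d
4d ^ 7d = 30
99 ^ e8 = 71
2c ^ bd = 91
df ^ 12 = cd
c5 ^ 98 = 5d
ff ^ ab = 54
77 ^ cc = bb
f7 ^ a1 = 56
fb ^ 83 = 78
dd ^ 38 = e5
6e ^ 0d = 63
52 ^ 5c = 0e
18 ^ 2d = 35
52 ^ a9 = fb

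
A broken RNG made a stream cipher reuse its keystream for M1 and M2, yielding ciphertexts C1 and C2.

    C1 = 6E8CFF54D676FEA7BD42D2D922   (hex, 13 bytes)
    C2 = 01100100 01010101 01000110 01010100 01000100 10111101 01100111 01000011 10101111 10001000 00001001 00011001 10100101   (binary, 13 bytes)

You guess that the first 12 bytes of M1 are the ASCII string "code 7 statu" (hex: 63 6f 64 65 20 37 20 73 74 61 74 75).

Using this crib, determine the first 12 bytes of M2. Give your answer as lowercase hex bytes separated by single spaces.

First, C1 ⊕ C2 = (M1 ⊕ K) ⊕ (M2 ⊕ K) = M1 ⊕ M2, so the key drops out. Then M2 = (M1 ⊕ M2) ⊕ M1 over the first 12 bytes.
byte 0: (6e XOR 64) XOR 63 = 0a XOR 63 = 69
byte 1: (8c XOR 55) XOR 6f = d9 XOR 6f = b6
byte 2: (ff XOR 46) XOR 64 = b9 XOR 64 = dd
byte 3: (54 XOR 54) XOR 65 = 00 XOR 65 = 65
byte 4: (d6 XOR 44) XOR 20 = 92 XOR 20 = b2
byte 5: (76 XOR bd) XOR 37 = cb XOR 37 = fc
byte 6: (fe XOR 67) XOR 20 = 99 XOR 20 = b9
byte 7: (a7 XOR 43) XOR 73 = e4 XOR 73 = 97
byte 8: (bd XOR af) XOR 74 = 12 XOR 74 = 66
byte 9: (42 XOR 88) XOR 61 = ca XOR 61 = ab
byte 10: (d2 XOR 09) XOR 74 = db XOR 74 = af
byte 11: (d9 XOR 19) XOR 75 = c0 XOR 75 = b5

69 b6 dd 65 b2 fc b9 97 66 ab af b5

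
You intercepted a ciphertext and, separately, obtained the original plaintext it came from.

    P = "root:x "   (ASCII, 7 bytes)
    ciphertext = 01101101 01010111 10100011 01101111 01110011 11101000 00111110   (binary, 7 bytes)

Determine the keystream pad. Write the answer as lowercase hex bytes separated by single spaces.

1f 38 cc 1b 49 90 1e

Since ciphertext = P ⊕ pad, XORing both sides with P gives pad = P ⊕ ciphertext.
byte 0: 72 ⊕ 6d = 1f
byte 1: 6f ⊕ 57 = 38
byte 2: 6f ⊕ a3 = cc
byte 3: 74 ⊕ 6f = 1b
byte 4: 3a ⊕ 73 = 49
byte 5: 78 ⊕ e8 = 90
byte 6: 20 ⊕ 3e = 1e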